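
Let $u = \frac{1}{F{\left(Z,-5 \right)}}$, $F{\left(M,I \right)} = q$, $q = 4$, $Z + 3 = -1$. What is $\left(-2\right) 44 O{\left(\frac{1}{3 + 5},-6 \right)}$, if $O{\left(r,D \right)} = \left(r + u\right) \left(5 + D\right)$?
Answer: $33$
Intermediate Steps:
$Z = -4$ ($Z = -3 - 1 = -4$)
$F{\left(M,I \right)} = 4$
$u = \frac{1}{4} \approx 0.25$
$O{\left(r,D \right)} = \left(5 + D\right) \left(\frac{1}{4} + r\right)$ ($O{\left(r,D \right)} = \left(r + \frac{1}{4}\right) \left(5 + D\right) = \left(\frac{1}{4} + r\right) \left(5 + D\right) = \left(5 + D\right) \left(\frac{1}{4} + r\right)$)
$\left(-2\right) 44 O{\left(\frac{1}{3 + 5},-6 \right)} = \left(-2\right) 44 \left(\frac{5}{4} + \frac{5}{3 + 5} + \frac{1}{4} \left(-6\right) - \frac{6}{3 + 5}\right) = - 88 \left(\frac{5}{4} + \frac{5}{8} - \frac{3}{2} - \frac{6}{8}\right) = - 88 \left(\frac{5}{4} + 5 \cdot \frac{1}{8} - \frac{3}{2} - \frac{3}{4}\right) = - 88 \left(\frac{5}{4} + \frac{5}{8} - \frac{3}{2} - \frac{3}{4}\right) = \left(-88\right) \left(- \frac{3}{8}\right) = 33$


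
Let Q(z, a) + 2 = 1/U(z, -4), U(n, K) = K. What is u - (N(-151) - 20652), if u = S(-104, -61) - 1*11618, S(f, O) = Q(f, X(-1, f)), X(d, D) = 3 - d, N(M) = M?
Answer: 36731/4 ≈ 9182.8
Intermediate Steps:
Q(z, a) = -9/4 (Q(z, a) = -2 + 1/(-4) = -2 - 1/4 = -9/4)
S(f, O) = -9/4
u = -46481/4 (u = -9/4 - 1*11618 = -9/4 - 11618 = -46481/4 ≈ -11620.)
u - (N(-151) - 20652) = -46481/4 - (-151 - 20652) = -46481/4 - 1*(-20803) = -46481/4 + 20803 = 36731/4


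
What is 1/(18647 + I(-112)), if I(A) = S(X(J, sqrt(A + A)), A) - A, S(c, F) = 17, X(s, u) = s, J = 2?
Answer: 1/18776 ≈ 5.3259e-5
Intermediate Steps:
I(A) = 17 - A
1/(18647 + I(-112)) = 1/(18647 + (17 - 1*(-112))) = 1/(18647 + (17 + 112)) = 1/(18647 + 129) = 1/18776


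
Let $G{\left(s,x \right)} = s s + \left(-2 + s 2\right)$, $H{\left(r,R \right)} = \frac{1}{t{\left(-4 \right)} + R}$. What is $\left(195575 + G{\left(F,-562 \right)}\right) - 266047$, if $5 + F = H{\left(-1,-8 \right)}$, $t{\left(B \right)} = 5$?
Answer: $- \frac{634106}{9} \approx -70456.0$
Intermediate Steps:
$H{\left(r,R \right)} = \frac{1}{5 + R}$
$F = - \frac{16}{3}$ ($F = -5 + \frac{1}{5 - 8} = -5 + \frac{1}{-3} = -5 - \frac{1}{3} = - \frac{16}{3} \approx -5.3333$)
$G{\left(s,x \right)} = -2 + s^{2} + 2 s$ ($G{\left(s,x \right)} = s^{2} + \left(-2 + 2 s\right) = -2 + s^{2} + 2 s$)
$\left(195575 + G{\left(F,-562 \right)}\right) - 266047 = \left(195575 + \left(-2 + \left(- \frac{16}{3}\right)^{2} + 2 \left(- \frac{16}{3}\right)\right)\right) - 266047 = \left(195575 - - \frac{142}{9}\right) - 266047 = \left(195575 + \frac{142}{9}\right) - 266047 = \frac{1760317}{9} - 266047 = - \frac{634106}{9}$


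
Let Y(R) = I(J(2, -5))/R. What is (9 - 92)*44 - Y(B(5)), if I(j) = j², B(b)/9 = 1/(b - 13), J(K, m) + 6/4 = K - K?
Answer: -3650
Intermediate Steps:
J(K, m) = -3/2 (J(K, m) = -3/2 + (K - K) = -3/2 + 0 = -3/2)
B(b) = 9/(-13 + b) (B(b) = 9/(b - 13) = 9/(-13 + b))
Y(R) = 9/(4*R) (Y(R) = (-3/2)²/R = 9/(4*R))
(9 - 92)*44 - Y(B(5)) = (9 - 92)*44 - 9/(4*(9/(-13 + 5))) = -83*44 - 9/(4*(9/(-8))) = -3652 - 9/(4*(9*(-⅛))) = -3652 - 9/(4*(-9/8)) = -3652 - 9*(-8)/(4*9) = -3652 - 1*(-2) = -3652 + 2 = -3650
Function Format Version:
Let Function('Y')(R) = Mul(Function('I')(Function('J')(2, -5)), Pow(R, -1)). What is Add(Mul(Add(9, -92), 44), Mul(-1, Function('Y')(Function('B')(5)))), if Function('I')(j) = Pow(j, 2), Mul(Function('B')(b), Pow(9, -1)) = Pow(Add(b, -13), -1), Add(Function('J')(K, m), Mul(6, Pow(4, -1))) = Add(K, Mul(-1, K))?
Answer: -3650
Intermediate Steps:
Function('J')(K, m) = Rational(-3, 2) (Function('J')(K, m) = Add(Rational(-3, 2), Add(K, Mul(-1, K))) = Add(Rational(-3, 2), 0) = Rational(-3, 2))
Function('B')(b) = Mul(9, Pow(Add(-13, b), -1)) (Function('B')(b) = Mul(9, Pow(Add(b, -13), -1)) = Mul(9, Pow(Add(-13, b), -1)))
Function('Y')(R) = Mul(Rational(9, 4), Pow(R, -1)) (Function('Y')(R) = Mul(Pow(Rational(-3, 2), 2), Pow(R, -1)) = Mul(Rational(9, 4), Pow(R, -1)))
Add(Mul(Add(9, -92), 44), Mul(-1, Function('Y')(Function('B')(5)))) = Add(Mul(Add(9, -92), 44), Mul(-1, Mul(Rational(9, 4), Pow(Mul(9, Pow(Add(-13, 5), -1)), -1)))) = Add(Mul(-83, 44), Mul(-1, Mul(Rational(9, 4), Pow(Mul(9, Pow(-8, -1)), -1)))) = Add(-3652, Mul(-1, Mul(Rational(9, 4), Pow(Mul(9, Rational(-1, 8)), -1)))) = Add(-3652, Mul(-1, Mul(Rational(9, 4), Pow(Rational(-9, 8), -1)))) = Add(-3652, Mul(-1, Mul(Rational(9, 4), Rational(-8, 9)))) = Add(-3652, Mul(-1, -2)) = Add(-3652, 2) = -3650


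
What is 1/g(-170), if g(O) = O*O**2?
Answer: -1/4913000 ≈ -2.0354e-7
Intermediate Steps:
g(O) = O**3
1/g(-170) = 1/((-170)**3) = 1/(-4913000) = -1/4913000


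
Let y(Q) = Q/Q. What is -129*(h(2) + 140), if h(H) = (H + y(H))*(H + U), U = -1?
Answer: -18447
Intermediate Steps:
y(Q) = 1
h(H) = (1 + H)*(-1 + H) (h(H) = (H + 1)*(H - 1) = (1 + H)*(-1 + H))
-129*(h(2) + 140) = -129*((-1 + 2**2) + 140) = -129*((-1 + 4) + 140) = -129*(3 + 140) = -129*143 = -18447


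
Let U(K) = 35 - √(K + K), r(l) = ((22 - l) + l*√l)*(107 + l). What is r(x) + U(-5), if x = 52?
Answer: -4735 + 16536*√13 - I*√10 ≈ 54886.0 - 3.1623*I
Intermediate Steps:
r(l) = (107 + l)*(22 + l^(3/2) - l) (r(l) = ((22 - l) + l^(3/2))*(107 + l) = (22 + l^(3/2) - l)*(107 + l) = (107 + l)*(22 + l^(3/2) - l))
U(K) = 35 - √2*√K (U(K) = 35 - √(2*K) = 35 - √2*√K)
r(x) + U(-5) = (2354 + 52^(5/2) - 1*52² - 85*52 + 107*52^(3/2)) + (35 - √2*√(-5)) = (2354 + 5408*√13 - 1*2704 - 4420 + 107*(104*√13)) + (35 - √2*I*√5) = (2354 + 5408*√13 - 2704 - 4420 + 11128*√13) + (35 - I*√10) = (-4770 + 16536*√13) + (35 - I*√10) = -4735 + 16536*√13 - I*√10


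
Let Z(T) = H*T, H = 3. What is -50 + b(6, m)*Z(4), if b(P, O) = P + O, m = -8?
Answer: -74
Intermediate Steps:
b(P, O) = O + P
Z(T) = 3*T
-50 + b(6, m)*Z(4) = -50 + (-8 + 6)*(3*4) = -50 - 2*12 = -50 - 24 = -74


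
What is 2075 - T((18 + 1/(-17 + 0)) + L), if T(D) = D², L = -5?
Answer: 551275/289 ≈ 1907.5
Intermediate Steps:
2075 - T((18 + 1/(-17 + 0)) + L) = 2075 - ((18 + 1/(-17 + 0)) - 5)² = 2075 - ((18 + 1/(-17)) - 5)² = 2075 - ((18 - 1/17) - 5)² = 2075 - (305/17 - 5)² = 2075 - (220/17)² = 2075 - 1*48400/289 = 2075 - 48400/289 = 551275/289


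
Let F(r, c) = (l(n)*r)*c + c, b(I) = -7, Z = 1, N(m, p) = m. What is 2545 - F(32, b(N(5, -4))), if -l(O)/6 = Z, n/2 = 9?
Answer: 1208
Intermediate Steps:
n = 18 (n = 2*9 = 18)
l(O) = -6 (l(O) = -6*1 = -6)
F(r, c) = c - 6*c*r (F(r, c) = (-6*r)*c + c = -6*c*r + c = c - 6*c*r)
2545 - F(32, b(N(5, -4))) = 2545 - (-7)*(1 - 6*32) = 2545 - (-7)*(1 - 192) = 2545 - (-7)*(-191) = 2545 - 1*1337 = 2545 - 1337 = 1208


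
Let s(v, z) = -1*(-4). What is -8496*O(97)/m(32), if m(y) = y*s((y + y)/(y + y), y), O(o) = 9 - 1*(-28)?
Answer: -19647/8 ≈ -2455.9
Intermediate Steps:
O(o) = 37 (O(o) = 9 + 28 = 37)
s(v, z) = 4
m(y) = 4*y (m(y) = y*4 = 4*y)
-8496*O(97)/m(32) = -8496/((4*32)/37) = -8496/(128*(1/37)) = -8496/128/37 = -8496*37/128 = -19647/8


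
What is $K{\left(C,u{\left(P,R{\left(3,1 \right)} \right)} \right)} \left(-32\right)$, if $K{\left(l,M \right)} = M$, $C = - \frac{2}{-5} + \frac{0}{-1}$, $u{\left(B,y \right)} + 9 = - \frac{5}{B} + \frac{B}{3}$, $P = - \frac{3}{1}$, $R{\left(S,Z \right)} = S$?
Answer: $\frac{800}{3} \approx 266.67$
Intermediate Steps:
$P = -3$ ($P = \left(-3\right) 1 = -3$)
$u{\left(B,y \right)} = -9 - \frac{5}{B} + \frac{B}{3}$ ($u{\left(B,y \right)} = -9 + \left(- \frac{5}{B} + \frac{B}{3}\right) = -9 - \frac{5}{B} + \frac{B}{3}$)
$C = \frac{2}{5}$ ($C = \left(-2\right) \left(- \frac{1}{5}\right) + 0 \left(-1\right) = \frac{2}{5} + 0 = \frac{2}{5} \approx 0.4$)
$K{\left(C,u{\left(P,R{\left(3,1 \right)} \right)} \right)} \left(-32\right) = \left(-9 - \frac{5}{-3} + \frac{1}{3} \left(-3\right)\right) \left(-32\right) = \left(-9 - - \frac{5}{3} - 1\right) \left(-32\right) = \left(-9 + \frac{5}{3} - 1\right) \left(-32\right) = \left(- \frac{25}{3}\right) \left(-32\right) = \frac{800}{3}$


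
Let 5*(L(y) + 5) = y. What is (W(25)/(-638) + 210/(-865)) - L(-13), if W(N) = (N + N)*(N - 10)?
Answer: 1705741/275935 ≈ 6.1817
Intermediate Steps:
L(y) = -5 + y/5
W(N) = 2*N*(-10 + N) (W(N) = (2*N)*(-10 + N) = 2*N*(-10 + N))
(W(25)/(-638) + 210/(-865)) - L(-13) = ((2*25*(-10 + 25))/(-638) + 210/(-865)) - (-5 + (⅕)*(-13)) = ((2*25*15)*(-1/638) + 210*(-1/865)) - (-5 - 13/5) = (750*(-1/638) - 42/173) - 1*(-38/5) = (-375/319 - 42/173) + 38/5 = -78273/55187 + 38/5 = 1705741/275935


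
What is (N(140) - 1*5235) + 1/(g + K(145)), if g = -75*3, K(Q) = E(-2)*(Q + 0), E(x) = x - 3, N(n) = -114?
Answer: -5081551/950 ≈ -5349.0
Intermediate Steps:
E(x) = -3 + x
K(Q) = -5*Q (K(Q) = (-3 - 2)*(Q + 0) = -5*Q)
g = -225
(N(140) - 1*5235) + 1/(g + K(145)) = (-114 - 1*5235) + 1/(-225 - 5*145) = (-114 - 5235) + 1/(-225 - 725) = -5349 + 1/(-950) = -5349 - 1/950 = -5081551/950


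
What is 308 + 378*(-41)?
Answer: -15190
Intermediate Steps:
308 + 378*(-41) = 308 - 15498 = -15190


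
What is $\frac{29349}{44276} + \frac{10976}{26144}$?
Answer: $\frac{39164801}{36173492} \approx 1.0827$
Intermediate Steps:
$\frac{29349}{44276} + \frac{10976}{26144} = 29349 \cdot \frac{1}{44276} + 10976 \cdot \frac{1}{26144} = \frac{29349}{44276} + \frac{343}{817} = \frac{39164801}{36173492}$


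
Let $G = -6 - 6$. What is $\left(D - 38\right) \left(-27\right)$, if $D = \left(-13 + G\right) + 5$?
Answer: $1566$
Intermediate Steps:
$G = -12$ ($G = -6 - 6 = -12$)
$D = -20$ ($D = \left(-13 - 12\right) + 5 = -25 + 5 = -20$)
$\left(D - 38\right) \left(-27\right) = \left(-20 - 38\right) \left(-27\right) = \left(-58\right) \left(-27\right) = 1566$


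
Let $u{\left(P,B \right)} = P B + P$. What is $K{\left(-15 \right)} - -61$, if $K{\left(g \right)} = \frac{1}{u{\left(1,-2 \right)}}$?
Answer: $60$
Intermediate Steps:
$u{\left(P,B \right)} = P + B P$ ($u{\left(P,B \right)} = B P + P = P + B P$)
$K{\left(g \right)} = -1$ ($K{\left(g \right)} = \frac{1}{1 \left(1 - 2\right)} = \frac{1}{1 \left(-1\right)} = \frac{1}{-1} = -1$)
$K{\left(-15 \right)} - -61 = -1 - -61 = -1 + 61 = 60$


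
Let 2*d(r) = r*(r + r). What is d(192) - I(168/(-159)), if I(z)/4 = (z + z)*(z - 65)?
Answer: 101982528/2809 ≈ 36306.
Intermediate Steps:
I(z) = 8*z*(-65 + z) (I(z) = 4*((z + z)*(z - 65)) = 4*((2*z)*(-65 + z)) = 4*(2*z*(-65 + z)) = 8*z*(-65 + z))
d(r) = r² (d(r) = (r*(r + r))/2 = (r*(2*r))/2 = (2*r²)/2 = r²)
d(192) - I(168/(-159)) = 192² - 8*168/(-159)*(-65 + 168/(-159)) = 36864 - 8*168*(-1/159)*(-65 + 168*(-1/159)) = 36864 - 8*(-56)*(-65 - 56/53)/53 = 36864 - 8*(-56)*(-3501)/(53*53) = 36864 - 1*1568448/2809 = 36864 - 1568448/2809 = 101982528/2809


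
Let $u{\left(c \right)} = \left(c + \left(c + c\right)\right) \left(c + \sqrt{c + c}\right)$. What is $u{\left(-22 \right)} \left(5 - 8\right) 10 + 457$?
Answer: $-43103 + 3960 i \sqrt{11} \approx -43103.0 + 13134.0 i$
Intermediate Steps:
$u{\left(c \right)} = 3 c \left(c + \sqrt{2} \sqrt{c}\right)$ ($u{\left(c \right)} = \left(c + 2 c\right) \left(c + \sqrt{2 c}\right) = 3 c \left(c + \sqrt{2} \sqrt{c}\right)$)
$u{\left(-22 \right)} \left(5 - 8\right) 10 + 457 = \left(3 \left(-22\right)^{2} + 3 \sqrt{2} \left(-22\right)^{\frac{3}{2}}\right) \left(5 - 8\right) 10 + 457 = \left(3 \cdot 484 + 3 \sqrt{2} \left(- 22 i \sqrt{22}\right)\right) \left(\left(-3\right) 10\right) + 457 = \left(1452 - 132 i \sqrt{11}\right) \left(-30\right) + 457 = \left(-43560 + 3960 i \sqrt{11}\right) + 457 = -43103 + 3960 i \sqrt{11}$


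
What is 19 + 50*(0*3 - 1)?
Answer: -31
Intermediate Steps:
19 + 50*(0*3 - 1) = 19 + 50*(0 - 1) = 19 + 50*(-1) = 19 - 50 = -31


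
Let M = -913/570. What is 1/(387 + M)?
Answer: 570/219677 ≈ 0.0025947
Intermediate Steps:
M = -913/570 (M = -913*1/570 = -913/570 ≈ -1.6018)
1/(387 + M) = 1/(387 - 913/570) = 1/(219677/570) = 570/219677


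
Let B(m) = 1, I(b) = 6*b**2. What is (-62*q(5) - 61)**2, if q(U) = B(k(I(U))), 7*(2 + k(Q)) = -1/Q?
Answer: 15129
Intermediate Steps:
k(Q) = -2 - 1/(7*Q) (k(Q) = -2 + (-1/Q)/7 = -2 - 1/(7*Q))
q(U) = 1
(-62*q(5) - 61)**2 = (-62*1 - 61)**2 = (-62 - 61)**2 = (-123)**2 = 15129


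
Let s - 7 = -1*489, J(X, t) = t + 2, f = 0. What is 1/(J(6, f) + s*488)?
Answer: -1/235214 ≈ -4.2514e-6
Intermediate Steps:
J(X, t) = 2 + t
s = -482 (s = 7 - 1*489 = 7 - 489 = -482)
1/(J(6, f) + s*488) = 1/((2 + 0) - 482*488) = 1/(2 - 235216) = 1/(-235214) = -1/235214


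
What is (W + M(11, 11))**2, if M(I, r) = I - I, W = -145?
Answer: 21025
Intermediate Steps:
M(I, r) = 0
(W + M(11, 11))**2 = (-145 + 0)**2 = (-145)**2 = 21025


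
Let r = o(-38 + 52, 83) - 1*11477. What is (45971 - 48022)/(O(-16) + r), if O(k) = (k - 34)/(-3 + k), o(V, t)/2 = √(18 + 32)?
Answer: 8495748597/47529595969 + 7404110*√2/47529595969 ≈ 0.17897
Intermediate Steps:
o(V, t) = 10*√2 (o(V, t) = 2*√(18 + 32) = 2*√50 = 2*(5*√2) = 10*√2)
O(k) = (-34 + k)/(-3 + k)
r = -11477 + 10*√2 (r = 10*√2 - 1*11477 = 10*√2 - 11477 = -11477 + 10*√2 ≈ -11463.)
(45971 - 48022)/(O(-16) + r) = (45971 - 48022)/((-34 - 16)/(-3 - 16) + (-11477 + 10*√2)) = -2051/(-50/(-19) + (-11477 + 10*√2)) = -2051/(-1/19*(-50) + (-11477 + 10*√2)) = -2051/(50/19 + (-11477 + 10*√2)) = -2051/(-218013/19 + 10*√2)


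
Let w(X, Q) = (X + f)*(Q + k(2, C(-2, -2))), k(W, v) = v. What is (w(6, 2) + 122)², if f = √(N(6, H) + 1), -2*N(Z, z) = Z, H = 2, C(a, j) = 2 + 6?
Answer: 32924 + 3640*I*√2 ≈ 32924.0 + 5147.7*I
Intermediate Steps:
C(a, j) = 8
N(Z, z) = -Z/2
f = I*√2 (f = √(-½*6 + 1) = √(-3 + 1) = √(-2) = I*√2 ≈ 1.4142*I)
w(X, Q) = (8 + Q)*(X + I*√2) (w(X, Q) = (X + I*√2)*(Q + 8) = (X + I*√2)*(8 + Q) = (8 + Q)*(X + I*√2))
(w(6, 2) + 122)² = ((8*6 + 2*6 + 8*I*√2 + I*2*√2) + 122)² = ((48 + 12 + 8*I*√2 + 2*I*√2) + 122)² = ((60 + 10*I*√2) + 122)² = (182 + 10*I*√2)²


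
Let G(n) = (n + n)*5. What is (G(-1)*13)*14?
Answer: -1820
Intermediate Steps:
G(n) = 10*n (G(n) = (2*n)*5 = 10*n)
(G(-1)*13)*14 = ((10*(-1))*13)*14 = -10*13*14 = -130*14 = -1820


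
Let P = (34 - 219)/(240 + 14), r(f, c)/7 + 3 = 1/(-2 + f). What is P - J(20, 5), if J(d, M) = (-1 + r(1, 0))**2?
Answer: -213799/254 ≈ -841.73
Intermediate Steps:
r(f, c) = -21 + 7/(-2 + f)
J(d, M) = 841 (J(d, M) = (-1 + 7*(7 - 3*1)/(-2 + 1))**2 = (-1 + 7*(7 - 3)/(-1))**2 = (-1 + 7*(-1)*4)**2 = (-1 - 28)**2 = (-29)**2 = 841)
P = -185/254 ≈ -0.72835
P - J(20, 5) = -185/254 - 1*841 = -185/254 - 841 = -213799/254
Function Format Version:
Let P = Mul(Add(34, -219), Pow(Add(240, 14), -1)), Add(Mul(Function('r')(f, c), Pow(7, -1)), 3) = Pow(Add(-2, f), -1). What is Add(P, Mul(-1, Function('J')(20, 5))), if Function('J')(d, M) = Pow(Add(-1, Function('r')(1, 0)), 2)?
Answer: Rational(-213799, 254) ≈ -841.73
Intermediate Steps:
Function('r')(f, c) = Add(-21, Mul(7, Pow(Add(-2, f), -1)))
Function('J')(d, M) = 841 (Function('J')(d, M) = Pow(Add(-1, Mul(7, Pow(Add(-2, 1), -1), Add(7, Mul(-3, 1)))), 2) = Pow(Add(-1, Mul(7, Pow(-1, -1), Add(7, -3))), 2) = Pow(Add(-1, Mul(7, -1, 4)), 2) = Pow(Add(-1, -28), 2) = Pow(-29, 2) = 841)
P = Rational(-185, 254) (P = Mul(-185, Pow(254, -1)) = Mul(-185, Rational(1, 254)) = Rational(-185, 254) ≈ -0.72835)
Add(P, Mul(-1, Function('J')(20, 5))) = Add(Rational(-185, 254), Mul(-1, 841)) = Add(Rational(-185, 254), -841) = Rational(-213799, 254)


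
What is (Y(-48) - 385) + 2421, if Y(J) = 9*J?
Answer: 1604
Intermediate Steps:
(Y(-48) - 385) + 2421 = (9*(-48) - 385) + 2421 = (-432 - 385) + 2421 = -817 + 2421 = 1604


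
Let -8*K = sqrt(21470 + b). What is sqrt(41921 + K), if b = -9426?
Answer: sqrt(167684 - sqrt(3011))/2 ≈ 204.71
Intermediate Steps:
K = -sqrt(3011)/4 (K = -sqrt(21470 - 9426)/8 = -sqrt(3011)/4 ≈ -13.718)
sqrt(41921 + K) = sqrt(41921 - sqrt(3011)/4)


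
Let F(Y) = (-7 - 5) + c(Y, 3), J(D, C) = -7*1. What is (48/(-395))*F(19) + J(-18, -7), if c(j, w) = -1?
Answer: -2141/395 ≈ -5.4202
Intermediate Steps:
J(D, C) = -7
F(Y) = -13 (F(Y) = (-7 - 5) - 1 = -12 - 1 = -13)
(48/(-395))*F(19) + J(-18, -7) = (48/(-395))*(-13) - 7 = (48*(-1/395))*(-13) - 7 = -48/395*(-13) - 7 = 624/395 - 7 = -2141/395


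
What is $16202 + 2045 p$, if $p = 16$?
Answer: $48922$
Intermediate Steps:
$16202 + 2045 p = 16202 + 2045 \cdot 16 = 16202 + 32720 = 48922$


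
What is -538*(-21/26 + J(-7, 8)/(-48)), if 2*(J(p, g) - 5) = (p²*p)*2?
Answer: -523205/156 ≈ -3353.9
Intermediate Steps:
J(p, g) = 5 + p³ (J(p, g) = 5 + ((p²*p)*2)/2 = 5 + (p³*2)/2 = 5 + (2*p³)/2 = 5 + p³)
-538*(-21/26 + J(-7, 8)/(-48)) = -538*(-21/26 + (5 + (-7)³)/(-48)) = -538*(-21*1/26 + (5 - 343)*(-1/48)) = -538*(-21/26 - 338*(-1/48)) = -538*(-21/26 + 169/24) = -538*1945/312 = -523205/156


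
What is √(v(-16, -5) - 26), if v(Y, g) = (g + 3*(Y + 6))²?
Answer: √1199 ≈ 34.627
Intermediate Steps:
v(Y, g) = (18 + g + 3*Y)² (v(Y, g) = (g + 3*(6 + Y))² = (g + (18 + 3*Y))² = (18 + g + 3*Y)²)
√(v(-16, -5) - 26) = √((18 - 5 + 3*(-16))² - 26) = √((18 - 5 - 48)² - 26) = √((-35)² - 26) = √(1225 - 26) = √1199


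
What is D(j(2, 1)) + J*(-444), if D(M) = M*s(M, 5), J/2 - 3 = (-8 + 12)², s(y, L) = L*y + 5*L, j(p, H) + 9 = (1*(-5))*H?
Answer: -16242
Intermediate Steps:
j(p, H) = -9 - 5*H (j(p, H) = -9 + (1*(-5))*H = -9 - 5*H)
s(y, L) = 5*L + L*y
J = 38 (J = 6 + 2*(-8 + 12)² = 6 + 2*4² = 6 + 2*16 = 6 + 32 = 38)
D(M) = M*(25 + 5*M) (D(M) = M*(5*(5 + M)) = M*(25 + 5*M))
D(j(2, 1)) + J*(-444) = 5*(-9 - 5*1)*(5 + (-9 - 5*1)) + 38*(-444) = 5*(-9 - 5)*(5 + (-9 - 5)) - 16872 = 5*(-14)*(5 - 14) - 16872 = 5*(-14)*(-9) - 16872 = 630 - 16872 = -16242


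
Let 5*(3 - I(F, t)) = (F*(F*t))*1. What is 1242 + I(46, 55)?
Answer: -22031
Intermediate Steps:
I(F, t) = 3 - t*F²/5 (I(F, t) = 3 - F*(F*t)/5 = 3 - t*F²/5)
1242 + I(46, 55) = 1242 + (3 - ⅕*55*46²) = 1242 + (3 - ⅕*55*2116) = 1242 + (3 - 23276) = 1242 - 23273 = -22031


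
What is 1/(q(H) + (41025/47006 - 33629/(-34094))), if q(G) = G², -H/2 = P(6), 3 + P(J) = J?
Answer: 400655641/15168470857 ≈ 0.026414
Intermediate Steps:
P(J) = -3 + J
H = -6 (H = -2*(-3 + 6) = -2*3 = -6)
1/(q(H) + (41025/47006 - 33629/(-34094))) = 1/((-6)² + (41025/47006 - 33629/(-34094))) = 1/(36 + (41025*(1/47006) - 33629*(-1/34094))) = 1/(36 + (41025/47006 + 33629/34094)) = 1/(36 + 744867781/400655641) = 1/(15168470857/400655641) = 400655641/15168470857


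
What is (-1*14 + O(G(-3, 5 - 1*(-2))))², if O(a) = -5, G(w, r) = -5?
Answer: 361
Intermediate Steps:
(-1*14 + O(G(-3, 5 - 1*(-2))))² = (-1*14 - 5)² = (-14 - 5)² = (-19)² = 361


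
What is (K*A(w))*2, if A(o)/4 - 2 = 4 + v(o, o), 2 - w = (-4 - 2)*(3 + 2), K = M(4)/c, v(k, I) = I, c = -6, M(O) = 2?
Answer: -304/3 ≈ -101.33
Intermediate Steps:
K = -⅓ (K = 2/(-6) = 2*(-⅙) = -⅓ ≈ -0.33333)
w = 32 (w = 2 - (-4 - 2)*(3 + 2) = 2 - (-6)*5 = 2 - 1*(-30) = 2 + 30 = 32)
A(o) = 24 + 4*o (A(o) = 8 + 4*(4 + o) = 8 + (16 + 4*o) = 24 + 4*o)
(K*A(w))*2 = -(24 + 4*32)/3*2 = -(24 + 128)/3*2 = -⅓*152*2 = -152/3*2 = -304/3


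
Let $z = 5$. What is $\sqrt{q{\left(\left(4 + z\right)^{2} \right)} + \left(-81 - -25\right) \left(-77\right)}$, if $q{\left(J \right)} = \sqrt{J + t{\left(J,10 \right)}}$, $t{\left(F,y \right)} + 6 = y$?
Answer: $\sqrt{4312 + \sqrt{85}} \approx 65.736$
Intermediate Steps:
$t{\left(F,y \right)} = -6 + y$
$q{\left(J \right)} = \sqrt{4 + J}$ ($q{\left(J \right)} = \sqrt{J + \left(-6 + 10\right)} = \sqrt{J + 4} = \sqrt{4 + J}$)
$\sqrt{q{\left(\left(4 + z\right)^{2} \right)} + \left(-81 - -25\right) \left(-77\right)} = \sqrt{\sqrt{4 + \left(4 + 5\right)^{2}} + \left(-81 - -25\right) \left(-77\right)} = \sqrt{\sqrt{4 + 9^{2}} + \left(-81 + 25\right) \left(-77\right)} = \sqrt{\sqrt{4 + 81} - -4312} = \sqrt{\sqrt{85} + 4312} = \sqrt{4312 + \sqrt{85}}$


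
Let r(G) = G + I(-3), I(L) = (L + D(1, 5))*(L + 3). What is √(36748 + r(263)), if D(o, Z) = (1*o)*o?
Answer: 13*√219 ≈ 192.38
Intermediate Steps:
D(o, Z) = o² (D(o, Z) = o*o = o²)
I(L) = (1 + L)*(3 + L) (I(L) = (L + 1²)*(L + 3) = (L + 1)*(3 + L) = (1 + L)*(3 + L))
r(G) = G (r(G) = G + (3 + (-3)² + 4*(-3)) = G + (3 + 9 - 12) = G + 0 = G)
√(36748 + r(263)) = √(36748 + 263) = √37011 = 13*√219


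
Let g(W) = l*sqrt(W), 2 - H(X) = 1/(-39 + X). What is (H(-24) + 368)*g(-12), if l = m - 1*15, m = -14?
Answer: -1352038*I*sqrt(3)/63 ≈ -37171.0*I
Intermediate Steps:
l = -29 (l = -14 - 1*15 = -14 - 15 = -29)
H(X) = 2 - 1/(-39 + X)
g(W) = -29*sqrt(W)
(H(-24) + 368)*g(-12) = ((-79 + 2*(-24))/(-39 - 24) + 368)*(-58*I*sqrt(3)) = ((-79 - 48)/(-63) + 368)*(-58*I*sqrt(3)) = (-1/63*(-127) + 368)*(-58*I*sqrt(3)) = (127/63 + 368)*(-58*I*sqrt(3)) = 23311*(-58*I*sqrt(3))/63 = -1352038*I*sqrt(3)/63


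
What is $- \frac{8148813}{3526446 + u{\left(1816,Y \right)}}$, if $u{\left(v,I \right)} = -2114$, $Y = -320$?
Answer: $- \frac{8148813}{3524332} \approx -2.3122$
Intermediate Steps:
$- \frac{8148813}{3526446 + u{\left(1816,Y \right)}} = - \frac{8148813}{3526446 - 2114} = - \frac{8148813}{3524332}$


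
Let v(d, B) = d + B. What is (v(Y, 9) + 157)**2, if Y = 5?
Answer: 29241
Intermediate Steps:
v(d, B) = B + d
(v(Y, 9) + 157)**2 = ((9 + 5) + 157)**2 = (14 + 157)**2 = 171**2 = 29241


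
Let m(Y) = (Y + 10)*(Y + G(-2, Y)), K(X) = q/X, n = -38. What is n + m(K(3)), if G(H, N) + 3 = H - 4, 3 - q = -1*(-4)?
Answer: -1154/9 ≈ -128.22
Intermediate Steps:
q = -1 (q = 3 - (-1)*(-4) = 3 - 1*4 = 3 - 4 = -1)
G(H, N) = -7 + H (G(H, N) = -3 + (H - 4) = -3 + (-4 + H) = -7 + H)
K(X) = -1/X
m(Y) = (-9 + Y)*(10 + Y) (m(Y) = (Y + 10)*(Y + (-7 - 2)) = (10 + Y)*(Y - 9) = (10 + Y)*(-9 + Y) = (-9 + Y)*(10 + Y))
n + m(K(3)) = -38 + (-90 - 1/3 + (-1/3)²) = -38 + (-90 - 1*⅓ + (-1*⅓)²) = -38 + (-90 - ⅓ + (-⅓)²) = -38 + (-90 - ⅓ + ⅑) = -38 - 812/9 = -1154/9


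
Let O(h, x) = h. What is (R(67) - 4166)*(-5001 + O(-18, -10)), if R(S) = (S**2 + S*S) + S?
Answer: -24487701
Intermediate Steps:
R(S) = S + 2*S**2 (R(S) = (S**2 + S**2) + S = 2*S**2 + S = S + 2*S**2)
(R(67) - 4166)*(-5001 + O(-18, -10)) = (67*(1 + 2*67) - 4166)*(-5001 - 18) = (67*(1 + 134) - 4166)*(-5019) = (67*135 - 4166)*(-5019) = (9045 - 4166)*(-5019) = 4879*(-5019) = -24487701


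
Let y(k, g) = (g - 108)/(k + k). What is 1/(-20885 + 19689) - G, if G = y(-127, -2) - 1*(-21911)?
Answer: -3328171519/151892 ≈ -21911.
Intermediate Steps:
y(k, g) = (-108 + g)/(2*k) (y(k, g) = (-108 + g)/((2*k)) = (-108 + g)*(1/(2*k)) = (-108 + g)/(2*k))
G = 2782752/127 (G = (1/2)*(-108 - 2)/(-127) - 1*(-21911) = (1/2)*(-1/127)*(-110) + 21911 = 55/127 + 21911 = 2782752/127 ≈ 21911.)
1/(-20885 + 19689) - G = 1/(-20885 + 19689) - 1*2782752/127 = 1/(-1196) - 2782752/127 = -1/1196 - 2782752/127 = -3328171519/151892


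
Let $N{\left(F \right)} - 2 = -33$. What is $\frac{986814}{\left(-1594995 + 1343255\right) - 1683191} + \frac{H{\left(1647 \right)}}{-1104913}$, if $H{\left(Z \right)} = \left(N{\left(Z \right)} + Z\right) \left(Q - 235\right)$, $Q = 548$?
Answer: $- \frac{689682398810}{712643472001} \approx -0.96778$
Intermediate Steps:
$N{\left(F \right)} = -31$ ($N{\left(F \right)} = 2 - 33 = -31$)
$H{\left(Z \right)} = -9703 + 313 Z$ ($H{\left(Z \right)} = \left(-31 + Z\right) \left(548 - 235\right) = \left(-31 + Z\right) 313 = -9703 + 313 Z$)
$\frac{986814}{\left(-1594995 + 1343255\right) - 1683191} + \frac{H{\left(1647 \right)}}{-1104913} = \frac{986814}{\left(-1594995 + 1343255\right) - 1683191} + \frac{-9703 + 313 \cdot 1647}{-1104913} = \frac{986814}{-251740 - 1683191} + \left(-9703 + 515511\right) \left(- \frac{1}{1104913}\right) = \frac{986814}{-1934931} + 505808 \left(- \frac{1}{1104913}\right) = 986814 \left(- \frac{1}{1934931}\right) - \frac{505808}{1104913} = - \frac{328938}{644977} - \frac{505808}{1104913} = - \frac{689682398810}{712643472001}$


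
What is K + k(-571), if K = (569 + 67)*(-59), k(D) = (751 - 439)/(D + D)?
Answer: -21426360/571 ≈ -37524.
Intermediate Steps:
k(D) = 156/D (k(D) = 312/((2*D)) = 312*(1/(2*D)) = 156/D)
K = -37524 (K = 636*(-59) = -37524)
K + k(-571) = -37524 + 156/(-571) = -37524 + 156*(-1/571) = -37524 - 156/571 = -21426360/571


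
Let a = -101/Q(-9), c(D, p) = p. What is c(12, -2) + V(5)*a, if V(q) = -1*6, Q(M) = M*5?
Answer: -232/15 ≈ -15.467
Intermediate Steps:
Q(M) = 5*M
V(q) = -6
a = 101/45 (a = -101/(5*(-9)) = -101/(-45) = -101*(-1/45) = 101/45 ≈ 2.2444)
c(12, -2) + V(5)*a = -2 - 6*101/45 = -2 - 202/15 = -232/15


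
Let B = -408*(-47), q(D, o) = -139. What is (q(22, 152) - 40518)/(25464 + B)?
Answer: -40657/44640 ≈ -0.91078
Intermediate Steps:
B = 19176
(q(22, 152) - 40518)/(25464 + B) = (-139 - 40518)/(25464 + 19176) = -40657/44640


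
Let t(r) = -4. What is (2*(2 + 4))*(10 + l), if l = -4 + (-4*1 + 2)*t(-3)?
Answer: 168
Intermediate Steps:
l = 4 (l = -4 + (-4*1 + 2)*(-4) = -4 + (-4 + 2)*(-4) = -4 - 2*(-4) = -4 + 8 = 4)
(2*(2 + 4))*(10 + l) = (2*(2 + 4))*(10 + 4) = (2*6)*14 = 12*14 = 168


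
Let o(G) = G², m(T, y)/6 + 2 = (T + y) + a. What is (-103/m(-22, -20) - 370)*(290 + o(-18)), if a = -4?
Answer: -32682299/144 ≈ -2.2696e+5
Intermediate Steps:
m(T, y) = -36 + 6*T + 6*y (m(T, y) = -12 + 6*((T + y) - 4) = -12 + 6*(-4 + T + y) = -12 + (-24 + 6*T + 6*y) = -36 + 6*T + 6*y)
(-103/m(-22, -20) - 370)*(290 + o(-18)) = (-103/(-36 + 6*(-22) + 6*(-20)) - 370)*(290 + (-18)²) = (-103/(-36 - 132 - 120) - 370)*(290 + 324) = (-103/(-288) - 370)*614 = (-103*(-1/288) - 370)*614 = (103/288 - 370)*614 = -106457/288*614 = -32682299/144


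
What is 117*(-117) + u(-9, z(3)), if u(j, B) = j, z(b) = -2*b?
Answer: -13698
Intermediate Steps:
117*(-117) + u(-9, z(3)) = 117*(-117) - 9 = -13689 - 9 = -13698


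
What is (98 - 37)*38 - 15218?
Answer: -12900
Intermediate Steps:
(98 - 37)*38 - 15218 = 61*38 - 15218 = 2318 - 15218 = -12900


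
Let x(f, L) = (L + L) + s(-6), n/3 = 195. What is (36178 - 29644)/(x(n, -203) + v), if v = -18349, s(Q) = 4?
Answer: -6534/18751 ≈ -0.34846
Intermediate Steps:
n = 585 (n = 3*195 = 585)
x(f, L) = 4 + 2*L (x(f, L) = (L + L) + 4 = 2*L + 4 = 4 + 2*L)
(36178 - 29644)/(x(n, -203) + v) = (36178 - 29644)/((4 + 2*(-203)) - 18349) = 6534/((4 - 406) - 18349) = 6534/(-402 - 18349) = 6534/(-18751) = 6534*(-1/18751) = -6534/18751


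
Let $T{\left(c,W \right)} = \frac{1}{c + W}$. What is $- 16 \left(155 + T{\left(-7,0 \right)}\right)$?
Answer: $- \frac{17344}{7} \approx -2477.7$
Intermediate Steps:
$T{\left(c,W \right)} = \frac{1}{W + c}$
$- 16 \left(155 + T{\left(-7,0 \right)}\right) = - 16 \left(155 + \frac{1}{0 - 7}\right) = - 16 \left(155 + \frac{1}{-7}\right) = - 16 \left(155 - \frac{1}{7}\right) = \left(-16\right) \frac{1084}{7} = - \frac{17344}{7}$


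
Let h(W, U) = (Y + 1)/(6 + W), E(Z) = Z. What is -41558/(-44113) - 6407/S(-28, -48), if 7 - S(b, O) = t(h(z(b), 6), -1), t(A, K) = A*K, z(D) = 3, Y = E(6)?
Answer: -2540778859/3087910 ≈ -822.82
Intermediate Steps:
Y = 6
h(W, U) = 7/(6 + W) (h(W, U) = (6 + 1)/(6 + W) = 7/(6 + W))
S(b, O) = 70/9 (S(b, O) = 7 - 7/(6 + 3)*(-1) = 7 - 7/9*(-1) = 7 - 7*(1/9)*(-1) = 7 - 7*(-1)/9 = 7 - 1*(-7/9) = 7 + 7/9 = 70/9)
-41558/(-44113) - 6407/S(-28, -48) = -41558/(-44113) - 6407/70/9 = -41558*(-1/44113) - 6407*9/70 = 41558/44113 - 57663/70 = -2540778859/3087910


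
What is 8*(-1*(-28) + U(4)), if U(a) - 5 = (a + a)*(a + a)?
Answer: 776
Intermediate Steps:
U(a) = 5 + 4*a**2 (U(a) = 5 + (a + a)*(a + a) = 5 + (2*a)*(2*a) = 5 + 4*a**2)
8*(-1*(-28) + U(4)) = 8*(-1*(-28) + (5 + 4*4**2)) = 8*(28 + (5 + 4*16)) = 8*(28 + (5 + 64)) = 8*(28 + 69) = 8*97 = 776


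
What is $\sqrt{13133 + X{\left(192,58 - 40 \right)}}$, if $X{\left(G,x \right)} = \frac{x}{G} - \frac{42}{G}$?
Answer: $\frac{\sqrt{210126}}{4} \approx 114.6$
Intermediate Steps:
$X{\left(G,x \right)} = - \frac{42}{G} + \frac{x}{G}$
$\sqrt{13133 + X{\left(192,58 - 40 \right)}} = \sqrt{13133 + \frac{-42 + \left(58 - 40\right)}{192}} = \sqrt{13133 + \frac{-42 + 18}{192}} = \sqrt{13133 + \frac{1}{192} \left(-24\right)} = \sqrt{13133 - \frac{1}{8}} = \sqrt{\frac{105063}{8}} = \frac{\sqrt{210126}}{4}$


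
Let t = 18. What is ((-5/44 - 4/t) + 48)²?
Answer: 356265625/156816 ≈ 2271.9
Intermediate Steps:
((-5/44 - 4/t) + 48)² = ((-5/44 - 4/18) + 48)² = ((-5*1/44 - 4*1/18) + 48)² = ((-5/44 - 2/9) + 48)² = (-133/396 + 48)² = (18875/396)² = 356265625/156816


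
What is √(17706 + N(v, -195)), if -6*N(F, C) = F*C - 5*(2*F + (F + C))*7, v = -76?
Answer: √51074/2 ≈ 113.00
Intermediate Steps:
N(F, C) = 35*F/2 + 35*C/6 - C*F/6 (N(F, C) = -(F*C - 5*(2*F + (F + C))*7)/6 = -(C*F - 5*(2*F + (C + F))*7)/6 = -(C*F - 5*(C + 3*F)*7)/6 = -(C*F + (-15*F - 5*C)*7)/6 = -(C*F + (-105*F - 35*C))/6 = -(-105*F - 35*C + C*F)/6 = 35*F/2 + 35*C/6 - C*F/6)
√(17706 + N(v, -195)) = √(17706 + ((35/2)*(-76) + (35/6)*(-195) - ⅙*(-195)*(-76))) = √(17706 + (-1330 - 2275/2 - 2470)) = √(17706 - 9875/2) = √(25537/2) = √51074/2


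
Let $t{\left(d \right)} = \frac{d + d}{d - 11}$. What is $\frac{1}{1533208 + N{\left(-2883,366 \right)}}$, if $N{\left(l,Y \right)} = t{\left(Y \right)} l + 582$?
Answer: $\frac{355}{542385094} \approx 6.5452 \cdot 10^{-7}$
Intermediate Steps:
$t{\left(d \right)} = \frac{2 d}{-11 + d}$
$N{\left(l,Y \right)} = 582 + \frac{2 Y l}{-11 + Y}$ ($N{\left(l,Y \right)} = \frac{2 Y}{-11 + Y} l + 582 = \frac{2 Y l}{-11 + Y} + 582 = 582 + \frac{2 Y l}{-11 + Y}$)
$\frac{1}{1533208 + N{\left(-2883,366 \right)}} = \frac{1}{1533208 + \frac{2 \left(-3201 + 291 \cdot 366 + 366 \left(-2883\right)\right)}{-11 + 366}} = \frac{1}{1533208 + \frac{2 \left(-3201 + 106506 - 1055178\right)}{355}} = \frac{1}{1533208 + 2 \cdot \frac{1}{355} \left(-951873\right)} = \frac{1}{1533208 - \frac{1903746}{355}} = \frac{1}{\frac{542385094}{355}} = \frac{355}{542385094}$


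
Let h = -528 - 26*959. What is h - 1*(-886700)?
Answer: 861238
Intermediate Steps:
h = -25462 (h = -528 - 24934 = -25462)
h - 1*(-886700) = -25462 - 1*(-886700) = -25462 + 886700 = 861238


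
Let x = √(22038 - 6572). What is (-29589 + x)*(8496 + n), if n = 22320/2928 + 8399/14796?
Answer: -75703537919065/300852 + 7675508255*√15466/902556 ≈ -2.5057e+8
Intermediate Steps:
n = 7392479/902556 (n = 22320*(1/2928) + 8399*(1/14796) = 465/61 + 8399/14796 = 7392479/902556 ≈ 8.1906)
x = √15466 ≈ 124.36
(-29589 + x)*(8496 + n) = (-29589 + √15466)*(8496 + 7392479/902556) = (-29589 + √15466)*(7675508255/902556) = -75703537919065/300852 + 7675508255*√15466/902556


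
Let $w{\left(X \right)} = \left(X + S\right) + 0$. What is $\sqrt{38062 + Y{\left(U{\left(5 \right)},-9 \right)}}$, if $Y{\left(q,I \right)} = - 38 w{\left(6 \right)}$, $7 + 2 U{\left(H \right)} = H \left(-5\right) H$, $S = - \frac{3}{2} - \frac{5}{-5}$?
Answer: $\sqrt{37853} \approx 194.56$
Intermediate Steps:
$S = - \frac{1}{2}$ ($S = \left(-3\right) \frac{1}{2} - -1 = - \frac{3}{2} + 1 = - \frac{1}{2} \approx -0.5$)
$U{\left(H \right)} = - \frac{7}{2} - \frac{5 H^{2}}{2}$ ($U{\left(H \right)} = - \frac{7}{2} + \frac{H \left(-5\right) H}{2} = - \frac{7}{2} + \frac{- 5 H H}{2} = - \frac{7}{2} + \frac{\left(-5\right) H^{2}}{2} = - \frac{7}{2} - \frac{5 H^{2}}{2}$)
$w{\left(X \right)} = - \frac{1}{2} + X$ ($w{\left(X \right)} = \left(X - \frac{1}{2}\right) + 0 = \left(- \frac{1}{2} + X\right) + 0 = - \frac{1}{2} + X$)
$Y{\left(q,I \right)} = -209$ ($Y{\left(q,I \right)} = - 38 \left(- \frac{1}{2} + 6\right) = \left(-38\right) \frac{11}{2} = -209$)
$\sqrt{38062 + Y{\left(U{\left(5 \right)},-9 \right)}} = \sqrt{38062 - 209} = \sqrt{37853}$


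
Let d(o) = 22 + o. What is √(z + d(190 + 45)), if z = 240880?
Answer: 9*√2977 ≈ 491.06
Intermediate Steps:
√(z + d(190 + 45)) = √(240880 + (22 + (190 + 45))) = √(240880 + (22 + 235)) = √(240880 + 257) = √241137 = 9*√2977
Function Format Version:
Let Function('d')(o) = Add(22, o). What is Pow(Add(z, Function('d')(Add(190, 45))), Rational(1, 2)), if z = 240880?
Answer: Mul(9, Pow(2977, Rational(1, 2))) ≈ 491.06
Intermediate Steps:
Pow(Add(z, Function('d')(Add(190, 45))), Rational(1, 2)) = Pow(Add(240880, Add(22, Add(190, 45))), Rational(1, 2)) = Pow(Add(240880, Add(22, 235)), Rational(1, 2)) = Pow(Add(240880, 257), Rational(1, 2)) = Pow(241137, Rational(1, 2)) = Mul(9, Pow(2977, Rational(1, 2)))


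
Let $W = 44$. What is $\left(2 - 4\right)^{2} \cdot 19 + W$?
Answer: $120$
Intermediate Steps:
$\left(2 - 4\right)^{2} \cdot 19 + W = \left(2 - 4\right)^{2} \cdot 19 + 44 = \left(-2\right)^{2} \cdot 19 + 44 = 4 \cdot 19 + 44 = 76 + 44 = 120$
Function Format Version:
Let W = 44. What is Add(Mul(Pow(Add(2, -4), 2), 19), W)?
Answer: 120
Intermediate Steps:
Add(Mul(Pow(Add(2, -4), 2), 19), W) = Add(Mul(Pow(Add(2, -4), 2), 19), 44) = Add(Mul(Pow(-2, 2), 19), 44) = Add(Mul(4, 19), 44) = Add(76, 44) = 120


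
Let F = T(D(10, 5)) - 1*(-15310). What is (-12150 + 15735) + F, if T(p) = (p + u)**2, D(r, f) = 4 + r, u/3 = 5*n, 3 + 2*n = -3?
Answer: 19856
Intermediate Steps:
n = -3 (n = -3/2 + (1/2)*(-3) = -3/2 - 3/2 = -3)
u = -45 (u = 3*(5*(-3)) = 3*(-15) = -45)
T(p) = (-45 + p)**2 (T(p) = (p - 45)**2 = (-45 + p)**2)
F = 16271 (F = (-45 + (4 + 10))**2 - 1*(-15310) = (-45 + 14)**2 + 15310 = (-31)**2 + 15310 = 961 + 15310 = 16271)
(-12150 + 15735) + F = (-12150 + 15735) + 16271 = 3585 + 16271 = 19856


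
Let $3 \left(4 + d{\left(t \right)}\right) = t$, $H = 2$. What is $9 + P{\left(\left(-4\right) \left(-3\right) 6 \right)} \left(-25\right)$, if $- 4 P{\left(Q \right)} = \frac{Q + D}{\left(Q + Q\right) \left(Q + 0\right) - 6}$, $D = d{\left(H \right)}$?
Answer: $\frac{562123}{62172} \approx 9.0414$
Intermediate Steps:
$d{\left(t \right)} = -4 + \frac{t}{3}$
$D = - \frac{10}{3}$ ($D = -4 + \frac{1}{3} \cdot 2 = -4 + \frac{2}{3} = - \frac{10}{3} \approx -3.3333$)
$P{\left(Q \right)} = - \frac{- \frac{10}{3} + Q}{4 \left(-6 + 2 Q^{2}\right)}$ ($P{\left(Q \right)} = - \frac{\left(Q - \frac{10}{3}\right) \frac{1}{\left(Q + Q\right) \left(Q + 0\right) - 6}}{4} = - \frac{\left(- \frac{10}{3} + Q\right) \frac{1}{2 Q Q - 6}}{4} = - \frac{\left(- \frac{10}{3} + Q\right) \frac{1}{2 Q^{2} - 6}}{4} = - \frac{\left(- \frac{10}{3} + Q\right) \frac{1}{-6 + 2 Q^{2}}}{4} = - \frac{\frac{1}{-6 + 2 Q^{2}} \left(- \frac{10}{3} + Q\right)}{4} = - \frac{- \frac{10}{3} + Q}{4 \left(-6 + 2 Q^{2}\right)}$)
$9 + P{\left(\left(-4\right) \left(-3\right) 6 \right)} \left(-25\right) = 9 + \frac{10 - 3 \left(-4\right) \left(-3\right) 6}{24 \left(-3 + \left(\left(-4\right) \left(-3\right) 6\right)^{2}\right)} \left(-25\right) = 9 + \frac{10 - 3 \cdot 12 \cdot 6}{24 \left(-3 + \left(12 \cdot 6\right)^{2}\right)} \left(-25\right) = 9 + \frac{10 - 216}{24 \left(-3 + 72^{2}\right)} \left(-25\right) = 9 + \frac{10 - 216}{24 \left(-3 + 5184\right)} \left(-25\right) = 9 + \frac{1}{24} \cdot \frac{1}{5181} \left(-206\right) \left(-25\right) = 9 - - \frac{2575}{62172} = 9 + \frac{2575}{62172} = \frac{562123}{62172}$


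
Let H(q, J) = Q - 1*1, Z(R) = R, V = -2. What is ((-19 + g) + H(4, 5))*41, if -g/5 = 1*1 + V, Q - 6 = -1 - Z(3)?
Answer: -533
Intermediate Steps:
Q = 2 (Q = 6 + (-1 - 1*3) = 6 + (-1 - 3) = 6 - 4 = 2)
H(q, J) = 1 (H(q, J) = 2 - 1*1 = 2 - 1 = 1)
g = 5 (g = -5*(1*1 - 2) = -5*(1 - 2) = -5*(-1) = 5)
((-19 + g) + H(4, 5))*41 = ((-19 + 5) + 1)*41 = (-14 + 1)*41 = -13*41 = -533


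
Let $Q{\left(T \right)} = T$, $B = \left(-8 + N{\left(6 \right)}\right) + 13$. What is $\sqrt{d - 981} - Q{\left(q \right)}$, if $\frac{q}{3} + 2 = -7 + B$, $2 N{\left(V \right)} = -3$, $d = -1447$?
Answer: $\frac{33}{2} + 2 i \sqrt{607} \approx 16.5 + 49.275 i$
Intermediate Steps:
$N{\left(V \right)} = - \frac{3}{2}$ ($N{\left(V \right)} = \frac{1}{2} \left(-3\right) = - \frac{3}{2}$)
$B = \frac{7}{2}$ ($B = \left(-8 - \frac{3}{2}\right) + 13 = - \frac{19}{2} + 13 = \frac{7}{2} \approx 3.5$)
$q = - \frac{33}{2}$ ($q = -6 + 3 \left(-7 + \frac{7}{2}\right) = -6 + 3 \left(- \frac{7}{2}\right) = -6 - \frac{21}{2} = - \frac{33}{2} \approx -16.5$)
$\sqrt{d - 981} - Q{\left(q \right)} = \sqrt{-1447 - 981} - - \frac{33}{2} = \sqrt{-2428} + \frac{33}{2} = 2 i \sqrt{607} + \frac{33}{2} = \frac{33}{2} + 2 i \sqrt{607}$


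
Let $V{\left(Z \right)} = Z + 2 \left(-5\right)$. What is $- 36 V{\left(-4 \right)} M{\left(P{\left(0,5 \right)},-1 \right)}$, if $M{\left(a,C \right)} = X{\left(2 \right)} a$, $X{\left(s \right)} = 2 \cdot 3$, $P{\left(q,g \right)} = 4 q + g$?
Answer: $15120$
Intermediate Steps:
$P{\left(q,g \right)} = g + 4 q$
$X{\left(s \right)} = 6$
$M{\left(a,C \right)} = 6 a$
$V{\left(Z \right)} = -10 + Z$ ($V{\left(Z \right)} = Z - 10 = -10 + Z$)
$- 36 V{\left(-4 \right)} M{\left(P{\left(0,5 \right)},-1 \right)} = - 36 \left(-10 - 4\right) 6 \left(5 + 4 \cdot 0\right) = \left(-36\right) \left(-14\right) 6 \left(5 + 0\right) = 504 \cdot 6 \cdot 5 = 504 \cdot 30 = 15120$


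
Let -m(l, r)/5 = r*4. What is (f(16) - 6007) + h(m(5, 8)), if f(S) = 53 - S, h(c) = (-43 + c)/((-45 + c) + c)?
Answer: -2178847/365 ≈ -5969.4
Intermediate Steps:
m(l, r) = -20*r (m(l, r) = -5*r*4 = -20*r)
h(c) = (-43 + c)/(-45 + 2*c)
(f(16) - 6007) + h(m(5, 8)) = ((53 - 1*16) - 6007) + (-43 - 20*8)/(-45 + 2*(-20*8)) = ((53 - 16) - 6007) + (-43 - 160)/(-45 + 2*(-160)) = (37 - 6007) - 203/(-45 - 320) = -5970 - 203/(-365) = -5970 - 1/365*(-203) = -5970 + 203/365 = -2178847/365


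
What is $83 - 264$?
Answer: $-181$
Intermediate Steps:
$83 - 264 = -181$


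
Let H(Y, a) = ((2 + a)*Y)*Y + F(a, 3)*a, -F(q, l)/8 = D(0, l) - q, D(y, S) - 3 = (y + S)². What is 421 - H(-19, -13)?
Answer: 1792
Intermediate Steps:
D(y, S) = 3 + (S + y)² (D(y, S) = 3 + (y + S)² = 3 + (S + y)²)
F(q, l) = -24 - 8*l² + 8*q (F(q, l) = -8*((3 + (l + 0)²) - q) = -8*((3 + l²) - q) = -8*(3 + l² - q) = -24 - 8*l² + 8*q)
H(Y, a) = a*(-96 + 8*a) + Y²*(2 + a) (H(Y, a) = ((2 + a)*Y)*Y + (-24 - 8*3² + 8*a)*a = (Y*(2 + a))*Y + (-24 - 8*9 + 8*a)*a = Y²*(2 + a) + (-24 - 72 + 8*a)*a = Y²*(2 + a) + (-96 + 8*a)*a = Y²*(2 + a) + a*(-96 + 8*a) = a*(-96 + 8*a) + Y²*(2 + a))
421 - H(-19, -13) = 421 - (2*(-19)² - 13*(-19)² + 8*(-13)*(-12 - 13)) = 421 - (2*361 - 13*361 + 8*(-13)*(-25)) = 421 - (722 - 4693 + 2600) = 421 - 1*(-1371) = 421 + 1371 = 1792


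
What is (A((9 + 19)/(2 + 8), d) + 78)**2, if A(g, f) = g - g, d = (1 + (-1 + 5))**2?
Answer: 6084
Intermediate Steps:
d = 25 (d = (1 + 4)**2 = 5**2 = 25)
A(g, f) = 0
(A((9 + 19)/(2 + 8), d) + 78)**2 = (0 + 78)**2 = 78**2 = 6084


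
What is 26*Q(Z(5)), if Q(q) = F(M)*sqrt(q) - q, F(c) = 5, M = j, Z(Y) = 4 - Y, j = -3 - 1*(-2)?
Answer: 26 + 130*I ≈ 26.0 + 130.0*I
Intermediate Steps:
j = -1 (j = -3 + 2 = -1)
M = -1
Q(q) = -q + 5*sqrt(q) (Q(q) = 5*sqrt(q) - q = -q + 5*sqrt(q))
26*Q(Z(5)) = 26*(-(4 - 1*5) + 5*sqrt(4 - 1*5)) = 26*(-(4 - 5) + 5*sqrt(4 - 5)) = 26*(-1*(-1) + 5*sqrt(-1)) = 26*(1 + 5*I) = 26 + 130*I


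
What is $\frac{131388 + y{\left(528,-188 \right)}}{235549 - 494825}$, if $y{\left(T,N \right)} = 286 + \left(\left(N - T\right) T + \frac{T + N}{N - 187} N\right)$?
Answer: $\frac{9232633}{9722850} \approx 0.94958$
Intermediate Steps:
$y{\left(T,N \right)} = 286 + T \left(N - T\right) + \frac{N \left(N + T\right)}{-187 + N}$ ($y{\left(T,N \right)} = 286 + \left(T \left(N - T\right) + \frac{N + T}{-187 + N} N\right) = 286 + \left(T \left(N - T\right) + \frac{N \left(N + T\right)}{-187 + N}\right) = 286 + T \left(N - T\right) + \frac{N \left(N + T\right)}{-187 + N}$)
$\frac{131388 + y{\left(528,-188 \right)}}{235549 - 494825} = \frac{131388 + \frac{-53482 + \left(-188\right)^{2} + 187 \cdot 528^{2} + 286 \left(-188\right) + 528 \left(-188\right)^{2} - - 188 \cdot 528^{2} - \left(-34968\right) 528}{-187 - 188}}{235549 - 494825} = \frac{131388 + \frac{-53482 + 35344 + 187 \cdot 278784 - 53768 + 528 \cdot 35344 - \left(-188\right) 278784 + 18463104}{-375}}{-259276} = \left(131388 - \frac{-53482 + 35344 + 52132608 - 53768 + 18661632 + 52411392 + 18463104}{375}\right) \left(- \frac{1}{259276}\right) = \left(131388 - \frac{28319366}{75}\right) \left(- \frac{1}{259276}\right) = \left(- \frac{18465266}{75}\right) \left(- \frac{1}{259276}\right) = \frac{9232633}{9722850}$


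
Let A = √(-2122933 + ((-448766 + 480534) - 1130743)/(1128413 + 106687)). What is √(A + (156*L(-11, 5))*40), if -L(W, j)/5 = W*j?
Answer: √(116342665296000 + 8234*I*√143932276797749)/8234 ≈ 1310.0 + 0.55613*I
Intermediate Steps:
L(W, j) = -5*W*j
A = I*√143932276797749/8234 (A = √(-2122933 + (31768 - 1130743)/1235100) = √(-2122933 - 1098975*1/1235100) = √(-2122933 - 14653/16468) = √(-34960475297/16468) = I*√143932276797749/8234 ≈ 1457.0*I)
√(A + (156*L(-11, 5))*40) = √(I*√143932276797749/8234 + (156*(-5*(-11)*5))*40) = √(I*√143932276797749/8234 + (156*275)*40) = √(I*√143932276797749/8234 + 42900*40) = √(I*√143932276797749/8234 + 1716000) = √(1716000 + I*√143932276797749/8234)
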